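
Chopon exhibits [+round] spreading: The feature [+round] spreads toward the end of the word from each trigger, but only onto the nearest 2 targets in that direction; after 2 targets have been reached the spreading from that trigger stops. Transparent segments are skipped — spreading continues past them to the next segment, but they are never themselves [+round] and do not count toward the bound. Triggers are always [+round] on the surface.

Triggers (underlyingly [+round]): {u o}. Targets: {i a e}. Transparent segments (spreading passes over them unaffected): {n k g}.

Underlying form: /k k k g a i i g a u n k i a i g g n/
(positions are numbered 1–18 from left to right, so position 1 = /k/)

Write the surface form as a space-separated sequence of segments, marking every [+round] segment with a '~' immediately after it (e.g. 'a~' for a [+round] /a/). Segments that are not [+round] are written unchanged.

From /u/ at 10 rightward: 11 /n/ transparent; 12 /k/ transparent; 13 /i/ → [+round]; 14 /a/ → [+round]; bound reached.
Targets with no active source: positions 5 6 7 9 15 stay [-round].
[+round] positions on the surface: 10 13 14.

k k k g a i i g a u~ n k i~ a~ i g g n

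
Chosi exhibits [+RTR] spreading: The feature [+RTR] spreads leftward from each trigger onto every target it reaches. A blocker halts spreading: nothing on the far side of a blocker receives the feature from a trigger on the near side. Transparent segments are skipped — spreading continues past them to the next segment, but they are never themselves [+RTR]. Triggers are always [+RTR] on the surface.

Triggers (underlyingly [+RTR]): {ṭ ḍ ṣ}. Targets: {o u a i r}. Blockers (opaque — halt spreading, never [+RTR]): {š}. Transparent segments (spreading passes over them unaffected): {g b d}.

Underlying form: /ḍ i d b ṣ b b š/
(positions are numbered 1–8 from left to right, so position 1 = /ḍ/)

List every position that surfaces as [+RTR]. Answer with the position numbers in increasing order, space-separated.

From /ḍ/ at 1 leftward: word edge.
From /ṣ/ at 5 leftward: 4 /b/ transparent; 3 /d/ transparent; 2 /i/ → [+RTR]; 1 /ḍ/ is itself a trigger — this domain ends here.

1 2 5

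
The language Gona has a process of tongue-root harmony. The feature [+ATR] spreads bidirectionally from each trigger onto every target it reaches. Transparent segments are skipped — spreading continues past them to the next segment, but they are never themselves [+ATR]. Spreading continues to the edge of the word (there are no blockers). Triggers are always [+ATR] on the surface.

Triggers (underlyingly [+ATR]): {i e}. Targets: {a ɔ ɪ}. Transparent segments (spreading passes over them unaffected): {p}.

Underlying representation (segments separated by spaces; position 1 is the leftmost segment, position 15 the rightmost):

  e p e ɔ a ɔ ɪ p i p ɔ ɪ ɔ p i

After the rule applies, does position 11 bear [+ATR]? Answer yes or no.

From /e/ at 1 rightward: 2 /p/ transparent; 3 /e/ is itself a trigger — this domain ends here.
From /e/ at 1 leftward: word edge.
From /e/ at 3 rightward: 4 /ɔ/ → [+ATR]; 5 /a/ → [+ATR]; 6 /ɔ/ → [+ATR]; 7 /ɪ/ → [+ATR]; 8 /p/ transparent; 9 /i/ is itself a trigger — this domain ends here.
From /e/ at 3 leftward: 2 /p/ transparent; 1 /e/ is itself a trigger — this domain ends here.
From /i/ at 9 rightward: 10 /p/ transparent; 11 /ɔ/ → [+ATR]; 12 /ɪ/ → [+ATR]; 13 /ɔ/ → [+ATR]; 14 /p/ transparent; 15 /i/ is itself a trigger — this domain ends here.
From /i/ at 9 leftward: 8 /p/ transparent; 7 /ɪ/ → [+ATR]; 6 /ɔ/ → [+ATR]; 5 /a/ → [+ATR]; 4 /ɔ/ → [+ATR]; 3 /e/ is itself a trigger — this domain ends here.
From /i/ at 15 rightward: word edge.
From /i/ at 15 leftward: 14 /p/ transparent; 13 /ɔ/ → [+ATR]; 12 /ɪ/ → [+ATR]; 11 /ɔ/ → [+ATR]; 10 /p/ transparent; 9 /i/ is itself a trigger — this domain ends here.
[+ATR] positions on the surface: 1 3 4 5 6 7 9 11 12 13 15.

yes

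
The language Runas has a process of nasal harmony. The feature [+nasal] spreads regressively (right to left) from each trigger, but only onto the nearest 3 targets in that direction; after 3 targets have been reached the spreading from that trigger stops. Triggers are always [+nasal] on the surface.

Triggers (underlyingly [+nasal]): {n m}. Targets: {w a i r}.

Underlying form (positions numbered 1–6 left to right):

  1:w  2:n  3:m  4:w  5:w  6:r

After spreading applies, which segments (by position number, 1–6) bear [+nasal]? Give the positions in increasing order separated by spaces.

1 2 3

From /n/ at 2 leftward: 1 /w/ → [+nasal]; word edge.
From /m/ at 3 leftward: 2 /n/ is itself a trigger — this domain ends here.
Targets with no active source: positions 4 5 6 stay [-nasal].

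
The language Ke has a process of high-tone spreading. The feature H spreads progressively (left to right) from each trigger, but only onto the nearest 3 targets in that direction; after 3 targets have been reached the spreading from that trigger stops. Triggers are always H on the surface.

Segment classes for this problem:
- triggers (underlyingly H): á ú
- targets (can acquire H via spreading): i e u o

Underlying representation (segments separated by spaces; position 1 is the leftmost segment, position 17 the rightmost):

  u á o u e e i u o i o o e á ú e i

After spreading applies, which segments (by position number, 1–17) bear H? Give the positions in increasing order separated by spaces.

From /á/ at 2 rightward: 3 /o/ → H; 4 /u/ → H; 5 /e/ → H; bound reached.
From /á/ at 14 rightward: 15 /ú/ is itself a trigger — this domain ends here.
From /ú/ at 15 rightward: 16 /e/ → H; 17 /i/ → H; word edge.
Targets with no active source: positions 1 6 7 8 9 10 11 12 13 stay [-high tone].

2 3 4 5 14 15 16 17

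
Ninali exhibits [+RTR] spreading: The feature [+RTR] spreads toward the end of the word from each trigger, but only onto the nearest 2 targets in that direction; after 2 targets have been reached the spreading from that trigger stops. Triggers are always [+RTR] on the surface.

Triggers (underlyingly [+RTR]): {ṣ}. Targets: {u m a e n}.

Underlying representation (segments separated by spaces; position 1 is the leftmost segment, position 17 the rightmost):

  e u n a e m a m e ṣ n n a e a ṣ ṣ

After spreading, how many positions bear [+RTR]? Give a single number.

5

From /ṣ/ at 10 rightward: 11 /n/ → [+RTR]; 12 /n/ → [+RTR]; bound reached.
From /ṣ/ at 16 rightward: 17 /ṣ/ is itself a trigger — this domain ends here.
From /ṣ/ at 17 rightward: word edge.
Targets with no active source: positions 1 2 3 4 5 6 7 8 9 13 14 15 stay [-emphatic].
[+RTR] positions on the surface: 10 11 12 16 17.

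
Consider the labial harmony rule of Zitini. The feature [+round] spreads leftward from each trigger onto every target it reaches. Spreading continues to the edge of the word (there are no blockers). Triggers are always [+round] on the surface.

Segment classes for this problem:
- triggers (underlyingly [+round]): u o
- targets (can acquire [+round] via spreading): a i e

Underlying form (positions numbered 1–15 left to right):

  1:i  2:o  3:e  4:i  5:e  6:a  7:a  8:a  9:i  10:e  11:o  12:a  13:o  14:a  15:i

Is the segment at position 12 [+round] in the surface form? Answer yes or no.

From /o/ at 2 leftward: 1 /i/ → [+round]; word edge.
From /o/ at 11 leftward: 10 /e/ → [+round]; 9 /i/ → [+round]; 8 /a/ → [+round]; 7 /a/ → [+round]; 6 /a/ → [+round]; 5 /e/ → [+round]; 4 /i/ → [+round]; 3 /e/ → [+round]; 2 /o/ is itself a trigger — this domain ends here.
From /o/ at 13 leftward: 12 /a/ → [+round]; 11 /o/ is itself a trigger — this domain ends here.
Targets with no active source: positions 14 15 stay [-round].
[+round] positions on the surface: 1 2 3 4 5 6 7 8 9 10 11 12 13.

yes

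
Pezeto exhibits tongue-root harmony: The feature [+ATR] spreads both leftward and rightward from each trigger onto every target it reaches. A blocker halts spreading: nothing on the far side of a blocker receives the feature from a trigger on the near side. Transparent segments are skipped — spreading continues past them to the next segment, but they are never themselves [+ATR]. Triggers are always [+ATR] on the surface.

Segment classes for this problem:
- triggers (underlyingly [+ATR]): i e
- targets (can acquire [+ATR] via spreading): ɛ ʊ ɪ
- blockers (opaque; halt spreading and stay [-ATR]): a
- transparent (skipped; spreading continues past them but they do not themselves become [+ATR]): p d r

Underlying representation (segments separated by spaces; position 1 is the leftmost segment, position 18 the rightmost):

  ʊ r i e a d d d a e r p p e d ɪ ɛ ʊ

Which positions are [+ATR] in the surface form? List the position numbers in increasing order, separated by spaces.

1 3 4 10 14 16 17 18

From /i/ at 3 rightward: 4 /e/ is itself a trigger — this domain ends here.
From /i/ at 3 leftward: 2 /r/ transparent; 1 /ʊ/ → [+ATR]; word edge.
From /e/ at 4 rightward: 5 /a/ blocks.
From /e/ at 4 leftward: 3 /i/ is itself a trigger — this domain ends here.
From /e/ at 10 rightward: 11 /r/ transparent; 12 /p/ transparent; 13 /p/ transparent; 14 /e/ is itself a trigger — this domain ends here.
From /e/ at 10 leftward: 9 /a/ blocks.
From /e/ at 14 rightward: 15 /d/ transparent; 16 /ɪ/ → [+ATR]; 17 /ɛ/ → [+ATR]; 18 /ʊ/ → [+ATR]; word edge.
From /e/ at 14 leftward: 13 /p/ transparent; 12 /p/ transparent; 11 /r/ transparent; 10 /e/ is itself a trigger — this domain ends here.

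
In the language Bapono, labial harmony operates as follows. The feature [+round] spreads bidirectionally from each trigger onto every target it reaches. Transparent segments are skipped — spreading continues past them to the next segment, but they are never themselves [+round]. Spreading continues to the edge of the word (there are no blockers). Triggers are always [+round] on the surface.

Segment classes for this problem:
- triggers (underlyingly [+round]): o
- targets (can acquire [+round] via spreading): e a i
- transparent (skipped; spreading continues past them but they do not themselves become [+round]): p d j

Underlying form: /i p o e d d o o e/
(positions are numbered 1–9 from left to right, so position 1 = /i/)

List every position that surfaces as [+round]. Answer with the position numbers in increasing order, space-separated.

1 3 4 7 8 9

From /o/ at 3 rightward: 4 /e/ → [+round]; 5 /d/ transparent; 6 /d/ transparent; 7 /o/ is itself a trigger — this domain ends here.
From /o/ at 3 leftward: 2 /p/ transparent; 1 /i/ → [+round]; word edge.
From /o/ at 7 rightward: 8 /o/ is itself a trigger — this domain ends here.
From /o/ at 7 leftward: 6 /d/ transparent; 5 /d/ transparent; 4 /e/ → [+round]; 3 /o/ is itself a trigger — this domain ends here.
From /o/ at 8 rightward: 9 /e/ → [+round]; word edge.
From /o/ at 8 leftward: 7 /o/ is itself a trigger — this domain ends here.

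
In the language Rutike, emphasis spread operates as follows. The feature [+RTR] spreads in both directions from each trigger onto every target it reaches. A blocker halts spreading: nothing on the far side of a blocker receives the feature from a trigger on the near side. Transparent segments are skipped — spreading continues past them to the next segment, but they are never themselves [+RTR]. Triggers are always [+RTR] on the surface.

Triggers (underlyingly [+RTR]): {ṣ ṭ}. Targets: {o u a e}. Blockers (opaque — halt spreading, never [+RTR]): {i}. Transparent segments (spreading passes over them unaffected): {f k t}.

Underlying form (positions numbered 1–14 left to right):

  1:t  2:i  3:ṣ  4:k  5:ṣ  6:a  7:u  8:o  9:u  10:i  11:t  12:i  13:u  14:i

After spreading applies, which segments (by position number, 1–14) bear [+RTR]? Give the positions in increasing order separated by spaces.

From /ṣ/ at 3 rightward: 4 /k/ transparent; 5 /ṣ/ is itself a trigger — this domain ends here.
From /ṣ/ at 3 leftward: 2 /i/ blocks.
From /ṣ/ at 5 rightward: 6 /a/ → [+RTR]; 7 /u/ → [+RTR]; 8 /o/ → [+RTR]; 9 /u/ → [+RTR]; 10 /i/ blocks.
From /ṣ/ at 5 leftward: 4 /k/ transparent; 3 /ṣ/ is itself a trigger — this domain ends here.
Target with no active source: position 13 stays [-emphatic].

3 5 6 7 8 9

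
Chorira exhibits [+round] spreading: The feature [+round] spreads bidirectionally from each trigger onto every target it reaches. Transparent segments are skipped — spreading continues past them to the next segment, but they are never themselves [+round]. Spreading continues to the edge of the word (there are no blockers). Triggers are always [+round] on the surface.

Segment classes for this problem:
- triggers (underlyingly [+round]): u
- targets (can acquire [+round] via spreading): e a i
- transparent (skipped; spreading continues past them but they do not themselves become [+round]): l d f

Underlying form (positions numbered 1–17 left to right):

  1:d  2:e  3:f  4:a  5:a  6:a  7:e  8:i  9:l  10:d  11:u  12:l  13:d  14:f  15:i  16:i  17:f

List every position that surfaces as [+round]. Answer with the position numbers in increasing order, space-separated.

From /u/ at 11 rightward: 12 /l/ transparent; 13 /d/ transparent; 14 /f/ transparent; 15 /i/ → [+round]; 16 /i/ → [+round]; 17 /f/ transparent; word edge.
From /u/ at 11 leftward: 10 /d/ transparent; 9 /l/ transparent; 8 /i/ → [+round]; 7 /e/ → [+round]; 6 /a/ → [+round]; 5 /a/ → [+round]; 4 /a/ → [+round]; 3 /f/ transparent; 2 /e/ → [+round]; 1 /d/ transparent; word edge.

2 4 5 6 7 8 11 15 16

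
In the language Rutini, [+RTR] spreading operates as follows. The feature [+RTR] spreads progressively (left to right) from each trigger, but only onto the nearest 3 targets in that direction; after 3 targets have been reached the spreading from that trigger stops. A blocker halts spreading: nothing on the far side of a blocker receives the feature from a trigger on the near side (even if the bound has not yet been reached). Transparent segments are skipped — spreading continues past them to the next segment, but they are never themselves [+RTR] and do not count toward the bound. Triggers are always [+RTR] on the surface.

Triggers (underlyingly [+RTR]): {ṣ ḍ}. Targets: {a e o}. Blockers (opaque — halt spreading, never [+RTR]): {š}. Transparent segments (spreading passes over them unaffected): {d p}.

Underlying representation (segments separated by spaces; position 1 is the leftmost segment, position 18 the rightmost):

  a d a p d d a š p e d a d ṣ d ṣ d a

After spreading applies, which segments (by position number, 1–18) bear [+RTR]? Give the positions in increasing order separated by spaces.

14 16 18

From /ṣ/ at 14 rightward: 15 /d/ transparent; 16 /ṣ/ is itself a trigger — this domain ends here.
From /ṣ/ at 16 rightward: 17 /d/ transparent; 18 /a/ → [+RTR]; word edge.
Targets with no active source: positions 1 3 7 10 12 stay [-emphatic].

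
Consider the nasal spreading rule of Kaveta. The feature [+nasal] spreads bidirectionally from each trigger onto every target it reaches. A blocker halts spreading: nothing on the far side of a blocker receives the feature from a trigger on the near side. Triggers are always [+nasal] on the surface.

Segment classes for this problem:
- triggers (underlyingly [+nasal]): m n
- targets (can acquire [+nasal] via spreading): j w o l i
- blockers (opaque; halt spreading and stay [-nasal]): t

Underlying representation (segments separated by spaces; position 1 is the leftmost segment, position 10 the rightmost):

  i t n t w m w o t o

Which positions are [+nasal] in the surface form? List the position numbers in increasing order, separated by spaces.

From /n/ at 3 rightward: 4 /t/ blocks.
From /n/ at 3 leftward: 2 /t/ blocks.
From /m/ at 6 rightward: 7 /w/ → [+nasal]; 8 /o/ → [+nasal]; 9 /t/ blocks.
From /m/ at 6 leftward: 5 /w/ → [+nasal]; 4 /t/ blocks.
Targets with no active source: positions 1 10 stay [-nasal].

3 5 6 7 8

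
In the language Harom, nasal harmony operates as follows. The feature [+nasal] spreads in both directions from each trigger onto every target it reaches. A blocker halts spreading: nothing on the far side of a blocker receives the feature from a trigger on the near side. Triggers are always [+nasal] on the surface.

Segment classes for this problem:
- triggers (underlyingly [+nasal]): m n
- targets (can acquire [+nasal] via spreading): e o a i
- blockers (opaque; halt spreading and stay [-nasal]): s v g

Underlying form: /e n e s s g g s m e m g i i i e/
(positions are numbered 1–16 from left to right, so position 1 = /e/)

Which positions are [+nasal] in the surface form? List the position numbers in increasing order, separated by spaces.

1 2 3 9 10 11

From /n/ at 2 rightward: 3 /e/ → [+nasal]; 4 /s/ blocks.
From /n/ at 2 leftward: 1 /e/ → [+nasal]; word edge.
From /m/ at 9 rightward: 10 /e/ → [+nasal]; 11 /m/ is itself a trigger — this domain ends here.
From /m/ at 9 leftward: 8 /s/ blocks.
From /m/ at 11 rightward: 12 /g/ blocks.
From /m/ at 11 leftward: 10 /e/ → [+nasal]; 9 /m/ is itself a trigger — this domain ends here.
Targets with no active source: positions 13 14 15 16 stay [-nasal].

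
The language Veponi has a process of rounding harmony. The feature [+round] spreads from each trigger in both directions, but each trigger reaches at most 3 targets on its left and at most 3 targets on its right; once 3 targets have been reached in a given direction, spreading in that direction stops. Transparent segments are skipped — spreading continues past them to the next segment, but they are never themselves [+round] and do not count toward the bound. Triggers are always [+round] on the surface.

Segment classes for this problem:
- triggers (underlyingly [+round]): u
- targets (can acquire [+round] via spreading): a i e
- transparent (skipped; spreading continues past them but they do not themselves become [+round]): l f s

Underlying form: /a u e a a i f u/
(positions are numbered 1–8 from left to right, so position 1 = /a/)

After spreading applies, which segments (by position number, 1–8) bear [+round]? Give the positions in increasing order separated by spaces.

From /u/ at 2 rightward: 3 /e/ → [+round]; 4 /a/ → [+round]; 5 /a/ → [+round]; bound reached.
From /u/ at 2 leftward: 1 /a/ → [+round]; word edge.
From /u/ at 8 rightward: word edge.
From /u/ at 8 leftward: 7 /f/ transparent; 6 /i/ → [+round]; 5 /a/ → [+round]; 4 /a/ → [+round]; bound reached.

1 2 3 4 5 6 8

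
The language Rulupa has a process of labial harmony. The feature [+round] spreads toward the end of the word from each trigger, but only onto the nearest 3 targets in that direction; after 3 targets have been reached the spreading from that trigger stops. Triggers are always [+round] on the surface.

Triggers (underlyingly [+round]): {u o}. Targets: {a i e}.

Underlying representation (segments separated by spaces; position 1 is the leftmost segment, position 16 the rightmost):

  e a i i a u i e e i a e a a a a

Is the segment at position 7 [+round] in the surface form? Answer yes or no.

From /u/ at 6 rightward: 7 /i/ → [+round]; 8 /e/ → [+round]; 9 /e/ → [+round]; bound reached.
Targets with no active source: positions 1 2 3 4 5 10 11 12 13 14 15 16 stay [-round].
[+round] positions on the surface: 6 7 8 9.

yes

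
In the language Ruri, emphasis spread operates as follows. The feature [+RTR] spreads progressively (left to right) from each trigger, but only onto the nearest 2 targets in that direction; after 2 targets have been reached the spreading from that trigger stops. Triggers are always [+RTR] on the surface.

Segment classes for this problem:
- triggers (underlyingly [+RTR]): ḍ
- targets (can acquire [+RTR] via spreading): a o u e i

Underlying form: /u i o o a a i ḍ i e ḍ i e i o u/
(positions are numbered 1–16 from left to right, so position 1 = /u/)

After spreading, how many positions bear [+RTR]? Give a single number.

6

From /ḍ/ at 8 rightward: 9 /i/ → [+RTR]; 10 /e/ → [+RTR]; bound reached.
From /ḍ/ at 11 rightward: 12 /i/ → [+RTR]; 13 /e/ → [+RTR]; bound reached.
Targets with no active source: positions 1 2 3 4 5 6 7 14 15 16 stay [-emphatic].
[+RTR] positions on the surface: 8 9 10 11 12 13.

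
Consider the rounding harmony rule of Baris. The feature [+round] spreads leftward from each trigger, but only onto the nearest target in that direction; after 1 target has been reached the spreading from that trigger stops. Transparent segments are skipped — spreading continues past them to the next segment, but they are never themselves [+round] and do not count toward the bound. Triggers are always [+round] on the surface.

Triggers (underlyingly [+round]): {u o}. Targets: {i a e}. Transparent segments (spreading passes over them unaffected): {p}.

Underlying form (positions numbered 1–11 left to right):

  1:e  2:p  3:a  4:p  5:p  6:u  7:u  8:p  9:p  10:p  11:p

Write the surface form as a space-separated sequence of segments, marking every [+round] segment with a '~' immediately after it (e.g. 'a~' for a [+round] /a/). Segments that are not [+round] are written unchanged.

From /u/ at 6 leftward: 5 /p/ transparent; 4 /p/ transparent; 3 /a/ → [+round]; bound reached.
From /u/ at 7 leftward: 6 /u/ is itself a trigger — this domain ends here.
Target with no active source: position 1 stays [-round].
[+round] positions on the surface: 3 6 7.

e p a~ p p u~ u~ p p p p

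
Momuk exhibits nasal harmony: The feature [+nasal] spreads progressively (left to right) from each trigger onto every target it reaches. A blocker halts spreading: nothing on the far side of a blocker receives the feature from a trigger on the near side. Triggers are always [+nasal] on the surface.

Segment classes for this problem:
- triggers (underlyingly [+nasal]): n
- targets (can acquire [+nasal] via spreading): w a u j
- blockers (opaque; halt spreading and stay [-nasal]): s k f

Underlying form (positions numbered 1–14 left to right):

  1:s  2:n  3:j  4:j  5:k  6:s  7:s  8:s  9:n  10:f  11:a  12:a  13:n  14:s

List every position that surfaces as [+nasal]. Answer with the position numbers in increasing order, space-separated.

From /n/ at 2 rightward: 3 /j/ → [+nasal]; 4 /j/ → [+nasal]; 5 /k/ blocks.
From /n/ at 9 rightward: 10 /f/ blocks.
From /n/ at 13 rightward: 14 /s/ blocks.
Targets with no active source: positions 11 12 stay [-nasal].

2 3 4 9 13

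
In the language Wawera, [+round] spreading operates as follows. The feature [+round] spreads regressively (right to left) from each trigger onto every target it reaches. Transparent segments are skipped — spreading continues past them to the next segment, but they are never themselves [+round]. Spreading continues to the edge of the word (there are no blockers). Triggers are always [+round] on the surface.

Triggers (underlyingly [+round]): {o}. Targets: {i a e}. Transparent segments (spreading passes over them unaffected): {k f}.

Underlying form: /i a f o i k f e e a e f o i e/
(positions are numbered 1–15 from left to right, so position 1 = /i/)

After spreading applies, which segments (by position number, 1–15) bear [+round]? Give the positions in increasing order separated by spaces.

From /o/ at 4 leftward: 3 /f/ transparent; 2 /a/ → [+round]; 1 /i/ → [+round]; word edge.
From /o/ at 13 leftward: 12 /f/ transparent; 11 /e/ → [+round]; 10 /a/ → [+round]; 9 /e/ → [+round]; 8 /e/ → [+round]; 7 /f/ transparent; 6 /k/ transparent; 5 /i/ → [+round]; 4 /o/ is itself a trigger — this domain ends here.
Targets with no active source: positions 14 15 stay [-round].

1 2 4 5 8 9 10 11 13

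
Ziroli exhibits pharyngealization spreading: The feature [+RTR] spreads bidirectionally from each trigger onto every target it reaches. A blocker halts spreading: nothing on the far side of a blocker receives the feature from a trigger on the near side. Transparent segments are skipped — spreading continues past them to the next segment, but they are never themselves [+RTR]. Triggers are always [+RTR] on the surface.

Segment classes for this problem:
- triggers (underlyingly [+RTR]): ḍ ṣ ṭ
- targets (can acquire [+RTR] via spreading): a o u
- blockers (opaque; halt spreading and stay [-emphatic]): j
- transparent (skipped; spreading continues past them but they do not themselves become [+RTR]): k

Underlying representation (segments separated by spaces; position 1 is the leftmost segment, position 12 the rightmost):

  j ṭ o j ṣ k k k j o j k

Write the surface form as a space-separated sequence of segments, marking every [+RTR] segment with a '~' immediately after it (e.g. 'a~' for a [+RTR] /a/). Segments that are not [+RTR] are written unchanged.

j ṭ~ o~ j ṣ~ k k k j o j k

From /ṭ/ at 2 rightward: 3 /o/ → [+RTR]; 4 /j/ blocks.
From /ṭ/ at 2 leftward: 1 /j/ blocks.
From /ṣ/ at 5 rightward: 6 /k/ transparent; 7 /k/ transparent; 8 /k/ transparent; 9 /j/ blocks.
From /ṣ/ at 5 leftward: 4 /j/ blocks.
Target with no active source: position 10 stays [-emphatic].
[+RTR] positions on the surface: 2 3 5.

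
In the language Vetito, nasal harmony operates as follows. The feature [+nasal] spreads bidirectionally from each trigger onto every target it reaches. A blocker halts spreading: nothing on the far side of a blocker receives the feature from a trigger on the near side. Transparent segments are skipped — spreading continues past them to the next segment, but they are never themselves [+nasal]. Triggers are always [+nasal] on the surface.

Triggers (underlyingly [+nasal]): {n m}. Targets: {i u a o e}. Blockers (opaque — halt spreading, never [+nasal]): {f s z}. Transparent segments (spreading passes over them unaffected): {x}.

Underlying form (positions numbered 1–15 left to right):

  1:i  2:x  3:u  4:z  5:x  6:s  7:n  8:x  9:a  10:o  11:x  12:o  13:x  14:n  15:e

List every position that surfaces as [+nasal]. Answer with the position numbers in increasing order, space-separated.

7 9 10 12 14 15

From /n/ at 7 rightward: 8 /x/ transparent; 9 /a/ → [+nasal]; 10 /o/ → [+nasal]; 11 /x/ transparent; 12 /o/ → [+nasal]; 13 /x/ transparent; 14 /n/ is itself a trigger — this domain ends here.
From /n/ at 7 leftward: 6 /s/ blocks.
From /n/ at 14 rightward: 15 /e/ → [+nasal]; word edge.
From /n/ at 14 leftward: 13 /x/ transparent; 12 /o/ → [+nasal]; 11 /x/ transparent; 10 /o/ → [+nasal]; 9 /a/ → [+nasal]; 8 /x/ transparent; 7 /n/ is itself a trigger — this domain ends here.
Targets with no active source: positions 1 3 stay [-nasal].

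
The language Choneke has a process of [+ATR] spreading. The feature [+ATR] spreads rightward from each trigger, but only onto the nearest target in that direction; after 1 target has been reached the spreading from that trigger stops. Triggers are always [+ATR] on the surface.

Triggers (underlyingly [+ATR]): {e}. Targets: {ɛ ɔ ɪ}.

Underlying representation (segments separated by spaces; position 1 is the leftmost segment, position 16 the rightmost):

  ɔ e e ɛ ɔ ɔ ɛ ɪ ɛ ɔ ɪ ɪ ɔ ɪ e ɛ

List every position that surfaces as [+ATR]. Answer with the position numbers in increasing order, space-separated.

2 3 4 15 16

From /e/ at 2 rightward: 3 /e/ is itself a trigger — this domain ends here.
From /e/ at 3 rightward: 4 /ɛ/ → [+ATR]; bound reached.
From /e/ at 15 rightward: 16 /ɛ/ → [+ATR]; bound reached.
Targets with no active source: positions 1 5 6 7 8 9 10 11 12 13 14 stay [-ATR].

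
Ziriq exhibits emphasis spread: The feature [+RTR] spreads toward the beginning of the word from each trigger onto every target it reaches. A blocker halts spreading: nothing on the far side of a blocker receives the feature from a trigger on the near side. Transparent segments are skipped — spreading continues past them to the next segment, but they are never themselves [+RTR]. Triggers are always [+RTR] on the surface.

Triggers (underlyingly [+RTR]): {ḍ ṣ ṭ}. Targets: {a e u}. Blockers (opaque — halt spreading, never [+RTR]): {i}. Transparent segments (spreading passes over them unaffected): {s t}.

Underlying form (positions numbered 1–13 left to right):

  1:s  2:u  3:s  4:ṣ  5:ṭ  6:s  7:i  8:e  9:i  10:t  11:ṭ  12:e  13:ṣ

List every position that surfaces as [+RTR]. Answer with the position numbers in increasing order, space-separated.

2 4 5 11 12 13

From /ṣ/ at 4 leftward: 3 /s/ transparent; 2 /u/ → [+RTR]; 1 /s/ transparent; word edge.
From /ṭ/ at 5 leftward: 4 /ṣ/ is itself a trigger — this domain ends here.
From /ṭ/ at 11 leftward: 10 /t/ transparent; 9 /i/ blocks.
From /ṣ/ at 13 leftward: 12 /e/ → [+RTR]; 11 /ṭ/ is itself a trigger — this domain ends here.
Target with no active source: position 8 stays [-emphatic].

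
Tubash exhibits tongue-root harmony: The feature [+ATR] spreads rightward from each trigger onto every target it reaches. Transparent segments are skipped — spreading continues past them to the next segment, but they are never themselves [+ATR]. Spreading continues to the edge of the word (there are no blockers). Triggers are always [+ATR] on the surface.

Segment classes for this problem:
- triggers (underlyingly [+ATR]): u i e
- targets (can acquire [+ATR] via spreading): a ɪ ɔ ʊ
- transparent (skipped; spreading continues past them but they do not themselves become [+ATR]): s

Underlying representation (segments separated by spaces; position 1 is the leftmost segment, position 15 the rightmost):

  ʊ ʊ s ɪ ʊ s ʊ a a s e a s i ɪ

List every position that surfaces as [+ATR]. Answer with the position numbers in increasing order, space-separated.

11 12 14 15

From /e/ at 11 rightward: 12 /a/ → [+ATR]; 13 /s/ transparent; 14 /i/ is itself a trigger — this domain ends here.
From /i/ at 14 rightward: 15 /ɪ/ → [+ATR]; word edge.
Targets with no active source: positions 1 2 4 5 7 8 9 stay [-ATR].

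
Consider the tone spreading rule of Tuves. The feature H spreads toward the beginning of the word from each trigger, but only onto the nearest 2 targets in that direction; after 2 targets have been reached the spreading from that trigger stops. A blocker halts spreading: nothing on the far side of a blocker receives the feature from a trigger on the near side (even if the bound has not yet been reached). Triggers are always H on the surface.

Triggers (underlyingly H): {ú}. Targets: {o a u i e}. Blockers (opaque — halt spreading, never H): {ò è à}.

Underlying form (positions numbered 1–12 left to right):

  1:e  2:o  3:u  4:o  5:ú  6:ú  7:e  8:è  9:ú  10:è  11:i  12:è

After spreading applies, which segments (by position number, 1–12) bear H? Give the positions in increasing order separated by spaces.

From /ú/ at 5 leftward: 4 /o/ → H; 3 /u/ → H; bound reached.
From /ú/ at 6 leftward: 5 /ú/ is itself a trigger — this domain ends here.
From /ú/ at 9 leftward: 8 /è/ blocks.
Targets with no active source: positions 1 2 7 11 stay [-high tone].

3 4 5 6 9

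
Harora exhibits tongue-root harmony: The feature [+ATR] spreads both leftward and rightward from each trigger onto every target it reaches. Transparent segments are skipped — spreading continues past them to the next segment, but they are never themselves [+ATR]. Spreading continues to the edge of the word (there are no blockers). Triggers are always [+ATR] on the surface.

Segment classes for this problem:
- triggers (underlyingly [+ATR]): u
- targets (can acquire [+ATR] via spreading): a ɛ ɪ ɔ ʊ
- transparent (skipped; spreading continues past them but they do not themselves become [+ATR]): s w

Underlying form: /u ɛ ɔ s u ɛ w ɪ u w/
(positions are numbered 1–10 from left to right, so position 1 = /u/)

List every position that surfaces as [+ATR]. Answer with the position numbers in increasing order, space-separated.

From /u/ at 1 rightward: 2 /ɛ/ → [+ATR]; 3 /ɔ/ → [+ATR]; 4 /s/ transparent; 5 /u/ is itself a trigger — this domain ends here.
From /u/ at 1 leftward: word edge.
From /u/ at 5 rightward: 6 /ɛ/ → [+ATR]; 7 /w/ transparent; 8 /ɪ/ → [+ATR]; 9 /u/ is itself a trigger — this domain ends here.
From /u/ at 5 leftward: 4 /s/ transparent; 3 /ɔ/ → [+ATR]; 2 /ɛ/ → [+ATR]; 1 /u/ is itself a trigger — this domain ends here.
From /u/ at 9 rightward: 10 /w/ transparent; word edge.
From /u/ at 9 leftward: 8 /ɪ/ → [+ATR]; 7 /w/ transparent; 6 /ɛ/ → [+ATR]; 5 /u/ is itself a trigger — this domain ends here.

1 2 3 5 6 8 9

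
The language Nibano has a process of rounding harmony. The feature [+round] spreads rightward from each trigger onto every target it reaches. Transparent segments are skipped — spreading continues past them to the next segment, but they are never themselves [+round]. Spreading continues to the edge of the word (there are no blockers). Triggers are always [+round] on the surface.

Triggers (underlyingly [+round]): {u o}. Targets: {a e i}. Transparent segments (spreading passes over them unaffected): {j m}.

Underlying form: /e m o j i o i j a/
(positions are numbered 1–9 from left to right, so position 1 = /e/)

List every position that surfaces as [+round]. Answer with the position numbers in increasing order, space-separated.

3 5 6 7 9

From /o/ at 3 rightward: 4 /j/ transparent; 5 /i/ → [+round]; 6 /o/ is itself a trigger — this domain ends here.
From /o/ at 6 rightward: 7 /i/ → [+round]; 8 /j/ transparent; 9 /a/ → [+round]; word edge.
Target with no active source: position 1 stays [-round].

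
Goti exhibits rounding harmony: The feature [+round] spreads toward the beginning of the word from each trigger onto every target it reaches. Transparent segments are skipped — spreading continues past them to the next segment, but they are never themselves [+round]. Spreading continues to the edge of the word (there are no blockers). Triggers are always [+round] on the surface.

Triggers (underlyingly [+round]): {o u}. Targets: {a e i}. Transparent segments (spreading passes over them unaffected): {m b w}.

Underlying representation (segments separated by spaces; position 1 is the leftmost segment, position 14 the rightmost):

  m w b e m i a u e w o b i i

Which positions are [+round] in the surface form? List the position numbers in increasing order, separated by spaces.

From /u/ at 8 leftward: 7 /a/ → [+round]; 6 /i/ → [+round]; 5 /m/ transparent; 4 /e/ → [+round]; 3 /b/ transparent; 2 /w/ transparent; 1 /m/ transparent; word edge.
From /o/ at 11 leftward: 10 /w/ transparent; 9 /e/ → [+round]; 8 /u/ is itself a trigger — this domain ends here.
Targets with no active source: positions 13 14 stay [-round].

4 6 7 8 9 11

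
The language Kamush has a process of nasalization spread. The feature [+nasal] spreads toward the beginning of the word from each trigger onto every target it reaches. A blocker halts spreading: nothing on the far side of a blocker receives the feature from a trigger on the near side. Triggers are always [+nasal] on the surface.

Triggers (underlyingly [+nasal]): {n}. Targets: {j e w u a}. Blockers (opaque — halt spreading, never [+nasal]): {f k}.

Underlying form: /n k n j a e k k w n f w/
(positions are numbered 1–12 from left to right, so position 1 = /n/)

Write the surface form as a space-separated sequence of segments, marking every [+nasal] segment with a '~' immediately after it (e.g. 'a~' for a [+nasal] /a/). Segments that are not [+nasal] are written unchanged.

n~ k n~ j a e k k w~ n~ f w

From /n/ at 1 leftward: word edge.
From /n/ at 3 leftward: 2 /k/ blocks.
From /n/ at 10 leftward: 9 /w/ → [+nasal]; 8 /k/ blocks.
Targets with no active source: positions 4 5 6 12 stay [-nasal].
[+nasal] positions on the surface: 1 3 9 10.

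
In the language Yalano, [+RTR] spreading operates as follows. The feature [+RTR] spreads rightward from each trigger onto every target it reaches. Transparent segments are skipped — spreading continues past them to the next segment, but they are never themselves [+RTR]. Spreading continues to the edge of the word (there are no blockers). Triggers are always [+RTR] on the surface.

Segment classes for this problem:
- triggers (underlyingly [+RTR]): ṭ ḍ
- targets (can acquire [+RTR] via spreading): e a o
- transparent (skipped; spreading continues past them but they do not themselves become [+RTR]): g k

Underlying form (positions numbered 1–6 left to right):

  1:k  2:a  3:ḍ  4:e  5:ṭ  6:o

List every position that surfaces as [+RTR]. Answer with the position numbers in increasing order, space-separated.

From /ḍ/ at 3 rightward: 4 /e/ → [+RTR]; 5 /ṭ/ is itself a trigger — this domain ends here.
From /ṭ/ at 5 rightward: 6 /o/ → [+RTR]; word edge.
Target with no active source: position 2 stays [-emphatic].

3 4 5 6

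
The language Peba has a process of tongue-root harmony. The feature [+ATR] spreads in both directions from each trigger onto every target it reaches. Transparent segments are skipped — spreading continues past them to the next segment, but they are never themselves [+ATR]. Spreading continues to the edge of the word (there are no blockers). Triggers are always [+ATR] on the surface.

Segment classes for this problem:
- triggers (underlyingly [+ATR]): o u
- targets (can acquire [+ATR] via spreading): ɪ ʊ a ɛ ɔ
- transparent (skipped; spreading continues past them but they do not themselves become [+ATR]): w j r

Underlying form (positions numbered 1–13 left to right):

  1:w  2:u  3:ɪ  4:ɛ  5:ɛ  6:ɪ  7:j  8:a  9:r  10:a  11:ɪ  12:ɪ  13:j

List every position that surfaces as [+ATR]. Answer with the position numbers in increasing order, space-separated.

2 3 4 5 6 8 10 11 12

From /u/ at 2 rightward: 3 /ɪ/ → [+ATR]; 4 /ɛ/ → [+ATR]; 5 /ɛ/ → [+ATR]; 6 /ɪ/ → [+ATR]; 7 /j/ transparent; 8 /a/ → [+ATR]; 9 /r/ transparent; 10 /a/ → [+ATR]; 11 /ɪ/ → [+ATR]; 12 /ɪ/ → [+ATR]; 13 /j/ transparent; word edge.
From /u/ at 2 leftward: 1 /w/ transparent; word edge.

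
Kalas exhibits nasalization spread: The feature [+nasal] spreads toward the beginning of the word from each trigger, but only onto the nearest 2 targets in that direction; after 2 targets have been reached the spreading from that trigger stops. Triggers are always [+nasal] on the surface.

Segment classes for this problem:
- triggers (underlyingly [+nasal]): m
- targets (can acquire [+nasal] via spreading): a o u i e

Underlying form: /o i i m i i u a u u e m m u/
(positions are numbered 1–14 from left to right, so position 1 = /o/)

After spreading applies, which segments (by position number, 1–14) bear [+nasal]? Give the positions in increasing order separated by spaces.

From /m/ at 4 leftward: 3 /i/ → [+nasal]; 2 /i/ → [+nasal]; bound reached.
From /m/ at 12 leftward: 11 /e/ → [+nasal]; 10 /u/ → [+nasal]; bound reached.
From /m/ at 13 leftward: 12 /m/ is itself a trigger — this domain ends here.
Targets with no active source: positions 1 5 6 7 8 9 14 stay [-nasal].

2 3 4 10 11 12 13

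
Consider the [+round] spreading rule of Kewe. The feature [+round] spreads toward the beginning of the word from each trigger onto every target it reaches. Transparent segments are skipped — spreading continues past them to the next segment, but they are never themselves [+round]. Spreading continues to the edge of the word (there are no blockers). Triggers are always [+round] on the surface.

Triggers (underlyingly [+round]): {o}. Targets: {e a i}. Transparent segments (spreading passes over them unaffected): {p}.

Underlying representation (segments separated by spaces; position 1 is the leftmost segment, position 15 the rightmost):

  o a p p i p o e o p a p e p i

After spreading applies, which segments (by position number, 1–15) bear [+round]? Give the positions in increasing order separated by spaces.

From /o/ at 1 leftward: word edge.
From /o/ at 7 leftward: 6 /p/ transparent; 5 /i/ → [+round]; 4 /p/ transparent; 3 /p/ transparent; 2 /a/ → [+round]; 1 /o/ is itself a trigger — this domain ends here.
From /o/ at 9 leftward: 8 /e/ → [+round]; 7 /o/ is itself a trigger — this domain ends here.
Targets with no active source: positions 11 13 15 stay [-round].

1 2 5 7 8 9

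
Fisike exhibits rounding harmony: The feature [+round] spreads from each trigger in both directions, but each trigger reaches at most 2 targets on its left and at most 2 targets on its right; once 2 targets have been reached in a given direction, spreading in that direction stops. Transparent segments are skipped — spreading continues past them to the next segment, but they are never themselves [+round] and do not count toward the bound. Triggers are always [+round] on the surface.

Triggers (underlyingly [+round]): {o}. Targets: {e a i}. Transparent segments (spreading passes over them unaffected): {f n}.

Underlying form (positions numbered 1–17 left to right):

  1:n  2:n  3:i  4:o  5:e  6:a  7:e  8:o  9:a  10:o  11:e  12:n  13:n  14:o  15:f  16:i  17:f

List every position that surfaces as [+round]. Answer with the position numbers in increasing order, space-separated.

From /o/ at 4 rightward: 5 /e/ → [+round]; 6 /a/ → [+round]; bound reached.
From /o/ at 4 leftward: 3 /i/ → [+round]; 2 /n/ transparent; 1 /n/ transparent; word edge.
From /o/ at 8 rightward: 9 /a/ → [+round]; 10 /o/ is itself a trigger — this domain ends here.
From /o/ at 8 leftward: 7 /e/ → [+round]; 6 /a/ → [+round]; bound reached.
From /o/ at 10 rightward: 11 /e/ → [+round]; 12 /n/ transparent; 13 /n/ transparent; 14 /o/ is itself a trigger — this domain ends here.
From /o/ at 10 leftward: 9 /a/ → [+round]; 8 /o/ is itself a trigger — this domain ends here.
From /o/ at 14 rightward: 15 /f/ transparent; 16 /i/ → [+round]; 17 /f/ transparent; word edge.
From /o/ at 14 leftward: 13 /n/ transparent; 12 /n/ transparent; 11 /e/ → [+round]; 10 /o/ is itself a trigger — this domain ends here.

3 4 5 6 7 8 9 10 11 14 16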